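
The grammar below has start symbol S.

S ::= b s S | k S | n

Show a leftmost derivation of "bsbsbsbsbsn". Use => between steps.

S => bsS => bsbsS => bsbsbsS => bsbsbsbsS => bsbsbsbsbsS => bsbsbsbsbsn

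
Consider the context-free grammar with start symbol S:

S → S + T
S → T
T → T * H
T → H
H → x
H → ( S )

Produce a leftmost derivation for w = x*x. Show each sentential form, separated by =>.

S => T   [S → T]
T => T*H   [T → T * H]
T*H => H*H   [T → H]
H*H => x*H   [H → x]
x*H => x*x   [H → x]

S => T => T*H => H*H => x*H => x*x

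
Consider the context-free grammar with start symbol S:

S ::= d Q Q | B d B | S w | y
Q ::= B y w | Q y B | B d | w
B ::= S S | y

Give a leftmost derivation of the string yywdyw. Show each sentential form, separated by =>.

S => Sw   [S ::= S w]
Sw => BdBw   [S ::= B d B]
BdBw => SSdBw   [B ::= S S]
SSdBw => ySdBw   [S ::= y]
ySdBw => ySwdBw   [S ::= S w]
ySwdBw => yywdBw   [S ::= y]
yywdBw => yywdyw   [B ::= y]

S => Sw => BdBw => SSdBw => ySdBw => ySwdBw => yywdBw => yywdyw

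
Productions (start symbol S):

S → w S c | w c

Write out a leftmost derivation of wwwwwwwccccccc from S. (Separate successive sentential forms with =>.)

S => wSc => wwScc => wwwSccc => wwwwScccc => wwwwwSccccc => wwwwwwScccccc => wwwwwwwccccccc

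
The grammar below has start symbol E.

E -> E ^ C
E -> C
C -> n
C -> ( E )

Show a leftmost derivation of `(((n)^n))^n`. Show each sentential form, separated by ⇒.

E ⇒ E^C   [E -> E ^ C]
E^C ⇒ C^C   [E -> C]
C^C ⇒ (E)^C   [C -> ( E )]
(E)^C ⇒ (C)^C   [E -> C]
(C)^C ⇒ ((E))^C   [C -> ( E )]
((E))^C ⇒ ((E^C))^C   [E -> E ^ C]
((E^C))^C ⇒ ((C^C))^C   [E -> C]
((C^C))^C ⇒ (((E)^C))^C   [C -> ( E )]
(((E)^C))^C ⇒ (((C)^C))^C   [E -> C]
(((C)^C))^C ⇒ (((n)^C))^C   [C -> n]
(((n)^C))^C ⇒ (((n)^n))^C   [C -> n]
(((n)^n))^C ⇒ (((n)^n))^n   [C -> n]

E⇒E^C⇒C^C⇒(E)^C⇒(C)^C⇒((E))^C⇒((E^C))^C⇒((C^C))^C⇒(((E)^C))^C⇒(((C)^C))^C⇒(((n)^C))^C⇒(((n)^n))^C⇒(((n)^n))^n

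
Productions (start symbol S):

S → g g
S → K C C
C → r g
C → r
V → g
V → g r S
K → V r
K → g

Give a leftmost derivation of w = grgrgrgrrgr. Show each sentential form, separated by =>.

S => KCC => VrCC => grSrCC => grKCCrCC => grgCCrCC => grgrgCrCC => grgrgrgrCC => grgrgrgrrgC => grgrgrgrrgr

S => KCC   [S → K C C]
KCC => VrCC   [K → V r]
VrCC => grSrCC   [V → g r S]
grSrCC => grKCCrCC   [S → K C C]
grKCCrCC => grgCCrCC   [K → g]
grgCCrCC => grgrgCrCC   [C → r g]
grgrgCrCC => grgrgrgrCC   [C → r g]
grgrgrgrCC => grgrgrgrrgC   [C → r g]
grgrgrgrrgC => grgrgrgrrgr   [C → r]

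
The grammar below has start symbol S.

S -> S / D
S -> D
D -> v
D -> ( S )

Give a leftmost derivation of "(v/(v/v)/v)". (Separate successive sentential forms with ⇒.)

S ⇒ D ⇒ (S) ⇒ (S/D) ⇒ (S/D/D) ⇒ (D/D/D) ⇒ (v/D/D) ⇒ (v/(S)/D) ⇒ (v/(S/D)/D) ⇒ (v/(D/D)/D) ⇒ (v/(v/D)/D) ⇒ (v/(v/v)/D) ⇒ (v/(v/v)/v)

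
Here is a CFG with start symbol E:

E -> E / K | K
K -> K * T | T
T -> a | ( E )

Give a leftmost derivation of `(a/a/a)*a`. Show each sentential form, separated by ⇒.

E⇒K⇒K*T⇒T*T⇒(E)*T⇒(E/K)*T⇒(E/K/K)*T⇒(K/K/K)*T⇒(T/K/K)*T⇒(a/K/K)*T⇒(a/T/K)*T⇒(a/a/K)*T⇒(a/a/T)*T⇒(a/a/a)*T⇒(a/a/a)*a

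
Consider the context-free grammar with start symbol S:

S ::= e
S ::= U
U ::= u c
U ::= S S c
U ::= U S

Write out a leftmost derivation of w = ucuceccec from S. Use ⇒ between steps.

S ⇒ U   [S ::= U]
U ⇒ SSc   [U ::= S S c]
SSc ⇒ USc   [S ::= U]
USc ⇒ SScSc   [U ::= S S c]
SScSc ⇒ UScSc   [S ::= U]
UScSc ⇒ ucScSc   [U ::= u c]
ucScSc ⇒ ucUcSc   [S ::= U]
ucUcSc ⇒ ucSSccSc   [U ::= S S c]
ucSSccSc ⇒ ucUSccSc   [S ::= U]
ucUSccSc ⇒ ucucSccSc   [U ::= u c]
ucucSccSc ⇒ ucuceccSc   [S ::= e]
ucuceccSc ⇒ ucuceccec   [S ::= e]

S ⇒ U ⇒ SSc ⇒ USc ⇒ SScSc ⇒ UScSc ⇒ ucScSc ⇒ ucUcSc ⇒ ucSSccSc ⇒ ucUSccSc ⇒ ucucSccSc ⇒ ucuceccSc ⇒ ucuceccec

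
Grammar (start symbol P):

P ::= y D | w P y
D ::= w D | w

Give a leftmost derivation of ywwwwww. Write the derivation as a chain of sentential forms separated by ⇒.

P ⇒ yD ⇒ ywD ⇒ ywwD ⇒ ywwwD ⇒ ywwwwD ⇒ ywwwwwD ⇒ ywwwwww

P ⇒ yD   [P ::= y D]
yD ⇒ ywD   [D ::= w D]
ywD ⇒ ywwD   [D ::= w D]
ywwD ⇒ ywwwD   [D ::= w D]
ywwwD ⇒ ywwwwD   [D ::= w D]
ywwwwD ⇒ ywwwwwD   [D ::= w D]
ywwwwwD ⇒ ywwwwww   [D ::= w]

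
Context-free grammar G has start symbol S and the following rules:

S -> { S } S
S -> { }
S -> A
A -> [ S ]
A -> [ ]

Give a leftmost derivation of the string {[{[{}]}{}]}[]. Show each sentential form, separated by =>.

S=>{S}S=>{A}S=>{[S]}S=>{[{S}S]}S=>{[{A}S]}S=>{[{[S]}S]}S=>{[{[{}]}S]}S=>{[{[{}]}{}]}S=>{[{[{}]}{}]}A=>{[{[{}]}{}]}[]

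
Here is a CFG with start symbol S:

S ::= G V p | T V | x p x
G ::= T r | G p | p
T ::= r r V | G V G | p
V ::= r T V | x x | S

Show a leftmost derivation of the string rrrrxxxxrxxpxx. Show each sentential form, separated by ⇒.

S ⇒ TV   [S ::= T V]
TV ⇒ GVGV   [T ::= G V G]
GVGV ⇒ TrVGV   [G ::= T r]
TrVGV ⇒ rrVrVGV   [T ::= r r V]
rrVrVGV ⇒ rrSrVGV   [V ::= S]
rrSrVGV ⇒ rrTVrVGV   [S ::= T V]
rrTVrVGV ⇒ rrrrVVrVGV   [T ::= r r V]
rrrrVVrVGV ⇒ rrrrxxVrVGV   [V ::= x x]
rrrrxxVrVGV ⇒ rrrrxxxxrVGV   [V ::= x x]
rrrrxxxxrVGV ⇒ rrrrxxxxrxxGV   [V ::= x x]
rrrrxxxxrxxGV ⇒ rrrrxxxxrxxpV   [G ::= p]
rrrrxxxxrxxpV ⇒ rrrrxxxxrxxpxx   [V ::= x x]

S⇒TV⇒GVGV⇒TrVGV⇒rrVrVGV⇒rrSrVGV⇒rrTVrVGV⇒rrrrVVrVGV⇒rrrrxxVrVGV⇒rrrrxxxxrVGV⇒rrrrxxxxrxxGV⇒rrrrxxxxrxxpV⇒rrrrxxxxrxxpxx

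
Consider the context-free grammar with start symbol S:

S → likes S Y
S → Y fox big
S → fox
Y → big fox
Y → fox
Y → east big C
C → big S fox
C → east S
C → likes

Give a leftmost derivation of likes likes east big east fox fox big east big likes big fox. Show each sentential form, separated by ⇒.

S ⇒ likes S Y ⇒ likes likes S Y Y ⇒ likes likes Y fox big Y Y ⇒ likes likes east big C fox big Y Y ⇒ likes likes east big east S fox big Y Y ⇒ likes likes east big east fox fox big Y Y ⇒ likes likes east big east fox fox big east big C Y ⇒ likes likes east big east fox fox big east big likes Y ⇒ likes likes east big east fox fox big east big likes big fox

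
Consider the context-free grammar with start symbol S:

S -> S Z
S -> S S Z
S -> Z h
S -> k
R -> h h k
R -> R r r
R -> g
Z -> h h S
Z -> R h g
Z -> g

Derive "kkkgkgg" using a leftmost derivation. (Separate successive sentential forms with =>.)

S => SSZ => kSZ => kSSZZ => kSSZSZZ => kkSZSZZ => kkkZSZZ => kkkgSZZ => kkkgkZZ => kkkgkgZ => kkkgkgg

S => SSZ   [S -> S S Z]
SSZ => kSZ   [S -> k]
kSZ => kSSZZ   [S -> S S Z]
kSSZZ => kSSZSZZ   [S -> S S Z]
kSSZSZZ => kkSZSZZ   [S -> k]
kkSZSZZ => kkkZSZZ   [S -> k]
kkkZSZZ => kkkgSZZ   [Z -> g]
kkkgSZZ => kkkgkZZ   [S -> k]
kkkgkZZ => kkkgkgZ   [Z -> g]
kkkgkgZ => kkkgkgg   [Z -> g]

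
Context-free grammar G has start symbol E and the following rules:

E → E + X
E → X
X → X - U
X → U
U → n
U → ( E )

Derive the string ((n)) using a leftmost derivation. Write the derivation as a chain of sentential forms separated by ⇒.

E⇒X⇒U⇒(E)⇒(X)⇒(U)⇒((E))⇒((X))⇒((U))⇒((n))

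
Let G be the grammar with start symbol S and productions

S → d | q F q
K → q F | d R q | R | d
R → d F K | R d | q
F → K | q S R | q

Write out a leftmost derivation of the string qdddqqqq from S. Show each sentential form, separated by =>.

S => qFq => qKq => qdRqq => qddFKqq => qddKKqq => qdddKqq => qdddqFqq => qdddqqqq

S => qFq   [S → q F q]
qFq => qKq   [F → K]
qKq => qdRqq   [K → d R q]
qdRqq => qddFKqq   [R → d F K]
qddFKqq => qddKKqq   [F → K]
qddKKqq => qdddKqq   [K → d]
qdddKqq => qdddqFqq   [K → q F]
qdddqFqq => qdddqqqq   [F → q]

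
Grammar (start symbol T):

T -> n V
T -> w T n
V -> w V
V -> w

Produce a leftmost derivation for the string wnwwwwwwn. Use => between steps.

T=>wTn=>wnVn=>wnwVn=>wnwwVn=>wnwwwVn=>wnwwwwVn=>wnwwwwwVn=>wnwwwwwwn

T => wTn   [T -> w T n]
wTn => wnVn   [T -> n V]
wnVn => wnwVn   [V -> w V]
wnwVn => wnwwVn   [V -> w V]
wnwwVn => wnwwwVn   [V -> w V]
wnwwwVn => wnwwwwVn   [V -> w V]
wnwwwwVn => wnwwwwwVn   [V -> w V]
wnwwwwwVn => wnwwwwwwn   [V -> w]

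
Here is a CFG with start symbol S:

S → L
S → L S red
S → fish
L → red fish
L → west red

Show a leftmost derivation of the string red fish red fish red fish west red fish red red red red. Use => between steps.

S => L S red => red fish S red => red fish L S red red => red fish red fish S red red => red fish red fish L S red red red => red fish red fish red fish S red red red => red fish red fish red fish L S red red red red => red fish red fish red fish west red S red red red red => red fish red fish red fish west red fish red red red red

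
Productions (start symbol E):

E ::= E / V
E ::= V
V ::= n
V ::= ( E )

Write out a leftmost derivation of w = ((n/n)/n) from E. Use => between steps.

E => V => (E) => (E/V) => (V/V) => ((E)/V) => ((E/V)/V) => ((V/V)/V) => ((n/V)/V) => ((n/n)/V) => ((n/n)/n)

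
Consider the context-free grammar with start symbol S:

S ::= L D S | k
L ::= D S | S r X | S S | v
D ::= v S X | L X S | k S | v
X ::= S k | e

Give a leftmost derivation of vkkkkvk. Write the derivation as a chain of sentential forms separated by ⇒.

S ⇒ LDS   [S ::= L D S]
LDS ⇒ DSDS   [L ::= D S]
DSDS ⇒ LXSSDS   [D ::= L X S]
LXSSDS ⇒ vXSSDS   [L ::= v]
vXSSDS ⇒ vSkSSDS   [X ::= S k]
vSkSSDS ⇒ vkkSSDS   [S ::= k]
vkkSSDS ⇒ vkkkSDS   [S ::= k]
vkkkSDS ⇒ vkkkkDS   [S ::= k]
vkkkkDS ⇒ vkkkkvS   [D ::= v]
vkkkkvS ⇒ vkkkkvk   [S ::= k]

S ⇒ LDS ⇒ DSDS ⇒ LXSSDS ⇒ vXSSDS ⇒ vSkSSDS ⇒ vkkSSDS ⇒ vkkkSDS ⇒ vkkkkDS ⇒ vkkkkvS ⇒ vkkkkvk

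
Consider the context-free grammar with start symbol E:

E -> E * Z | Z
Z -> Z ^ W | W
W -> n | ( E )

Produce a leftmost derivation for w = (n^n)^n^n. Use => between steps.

E => Z => Z^W => Z^W^W => W^W^W => (E)^W^W => (Z)^W^W => (Z^W)^W^W => (W^W)^W^W => (n^W)^W^W => (n^n)^W^W => (n^n)^n^W => (n^n)^n^n

E => Z   [E -> Z]
Z => Z^W   [Z -> Z ^ W]
Z^W => Z^W^W   [Z -> Z ^ W]
Z^W^W => W^W^W   [Z -> W]
W^W^W => (E)^W^W   [W -> ( E )]
(E)^W^W => (Z)^W^W   [E -> Z]
(Z)^W^W => (Z^W)^W^W   [Z -> Z ^ W]
(Z^W)^W^W => (W^W)^W^W   [Z -> W]
(W^W)^W^W => (n^W)^W^W   [W -> n]
(n^W)^W^W => (n^n)^W^W   [W -> n]
(n^n)^W^W => (n^n)^n^W   [W -> n]
(n^n)^n^W => (n^n)^n^n   [W -> n]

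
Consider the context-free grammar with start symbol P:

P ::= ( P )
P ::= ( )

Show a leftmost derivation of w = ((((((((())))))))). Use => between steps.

P => (P) => ((P)) => (((P))) => ((((P)))) => (((((P))))) => ((((((P)))))) => (((((((P))))))) => ((((((((P)))))))) => ((((((((()))))))))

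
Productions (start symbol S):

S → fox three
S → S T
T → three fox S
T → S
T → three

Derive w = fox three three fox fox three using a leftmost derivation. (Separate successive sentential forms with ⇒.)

S ⇒ S T   [S → S T]
S T ⇒ fox three T   [S → fox three]
fox three T ⇒ fox three three fox S   [T → three fox S]
fox three three fox S ⇒ fox three three fox fox three   [S → fox three]

S ⇒ S T ⇒ fox three T ⇒ fox three three fox S ⇒ fox three three fox fox three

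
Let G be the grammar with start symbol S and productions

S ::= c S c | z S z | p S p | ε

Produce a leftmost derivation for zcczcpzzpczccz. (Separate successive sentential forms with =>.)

S => zSz => zcScz => zccSccz => zcczSzccz => zcczcSczccz => zcczcpSpczccz => zcczcpzSzpczccz => zcczcpzzpczccz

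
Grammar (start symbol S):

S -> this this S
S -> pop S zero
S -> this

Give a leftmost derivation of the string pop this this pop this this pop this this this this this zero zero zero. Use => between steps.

S => pop S zero => pop this this S zero => pop this this pop S zero zero => pop this this pop this this S zero zero => pop this this pop this this pop S zero zero zero => pop this this pop this this pop this this S zero zero zero => pop this this pop this this pop this this this this S zero zero zero => pop this this pop this this pop this this this this this zero zero zero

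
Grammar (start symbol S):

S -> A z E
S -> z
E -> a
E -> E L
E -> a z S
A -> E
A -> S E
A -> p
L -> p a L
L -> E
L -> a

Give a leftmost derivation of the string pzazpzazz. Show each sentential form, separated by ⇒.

S ⇒ AzE ⇒ pzE ⇒ pzazS ⇒ pzazAzE ⇒ pzazpzE ⇒ pzazpzazS ⇒ pzazpzazz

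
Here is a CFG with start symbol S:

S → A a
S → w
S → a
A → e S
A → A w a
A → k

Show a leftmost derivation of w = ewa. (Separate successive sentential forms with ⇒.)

S ⇒ Aa ⇒ eSa ⇒ ewa

S ⇒ Aa   [S → A a]
Aa ⇒ eSa   [A → e S]
eSa ⇒ ewa   [S → w]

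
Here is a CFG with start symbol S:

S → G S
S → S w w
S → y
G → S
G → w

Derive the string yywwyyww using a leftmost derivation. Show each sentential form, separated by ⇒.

S ⇒ Sww   [S → S w w]
Sww ⇒ GSww   [S → G S]
GSww ⇒ SSww   [G → S]
SSww ⇒ GSSww   [S → G S]
GSSww ⇒ SSSww   [G → S]
SSSww ⇒ GSSSww   [S → G S]
GSSSww ⇒ SSSSww   [G → S]
SSSSww ⇒ ySSSww   [S → y]
ySSSww ⇒ ySwwSSww   [S → S w w]
ySwwSSww ⇒ yywwSSww   [S → y]
yywwSSww ⇒ yywwySww   [S → y]
yywwySww ⇒ yywwyyww   [S → y]

S ⇒ Sww ⇒ GSww ⇒ SSww ⇒ GSSww ⇒ SSSww ⇒ GSSSww ⇒ SSSSww ⇒ ySSSww ⇒ ySwwSSww ⇒ yywwSSww ⇒ yywwySww ⇒ yywwyyww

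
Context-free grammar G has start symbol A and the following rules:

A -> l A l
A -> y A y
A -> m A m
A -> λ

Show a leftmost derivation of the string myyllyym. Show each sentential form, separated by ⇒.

A ⇒ mAm ⇒ myAym ⇒ myyAyym ⇒ myylAlyym ⇒ myyllyym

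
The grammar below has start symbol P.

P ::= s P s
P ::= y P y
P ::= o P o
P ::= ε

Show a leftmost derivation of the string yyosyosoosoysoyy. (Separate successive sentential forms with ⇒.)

P ⇒ yPy ⇒ yyPyy ⇒ yyoPoyy ⇒ yyosPsoyy ⇒ yyosyPysoyy ⇒ yyosyoPoysoyy ⇒ yyosyosPsoysoyy ⇒ yyosyosoPosoysoyy ⇒ yyosyosoosoysoyy

P ⇒ yPy   [P ::= y P y]
yPy ⇒ yyPyy   [P ::= y P y]
yyPyy ⇒ yyoPoyy   [P ::= o P o]
yyoPoyy ⇒ yyosPsoyy   [P ::= s P s]
yyosPsoyy ⇒ yyosyPysoyy   [P ::= y P y]
yyosyPysoyy ⇒ yyosyoPoysoyy   [P ::= o P o]
yyosyoPoysoyy ⇒ yyosyosPsoysoyy   [P ::= s P s]
yyosyosPsoysoyy ⇒ yyosyosoPosoysoyy   [P ::= o P o]
yyosyosoPosoysoyy ⇒ yyosyosoosoysoyy   [P ::= ε]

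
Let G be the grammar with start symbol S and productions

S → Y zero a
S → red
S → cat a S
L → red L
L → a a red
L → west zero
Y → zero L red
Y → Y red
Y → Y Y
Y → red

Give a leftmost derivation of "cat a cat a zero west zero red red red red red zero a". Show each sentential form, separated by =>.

S => cat a S   [S → cat a S]
cat a S => cat a cat a S   [S → cat a S]
cat a cat a S => cat a cat a Y zero a   [S → Y zero a]
cat a cat a Y zero a => cat a cat a Y red zero a   [Y → Y red]
cat a cat a Y red zero a => cat a cat a Y red red zero a   [Y → Y red]
cat a cat a Y red red zero a => cat a cat a Y red red red zero a   [Y → Y red]
cat a cat a Y red red red zero a => cat a cat a Y Y red red red zero a   [Y → Y Y]
cat a cat a Y Y red red red zero a => cat a cat a zero L red Y red red red zero a   [Y → zero L red]
cat a cat a zero L red Y red red red zero a => cat a cat a zero west zero red Y red red red zero a   [L → west zero]
cat a cat a zero west zero red Y red red red zero a => cat a cat a zero west zero red red red red red zero a   [Y → red]

S => cat a S => cat a cat a S => cat a cat a Y zero a => cat a cat a Y red zero a => cat a cat a Y red red zero a => cat a cat a Y red red red zero a => cat a cat a Y Y red red red zero a => cat a cat a zero L red Y red red red zero a => cat a cat a zero west zero red Y red red red zero a => cat a cat a zero west zero red red red red red zero a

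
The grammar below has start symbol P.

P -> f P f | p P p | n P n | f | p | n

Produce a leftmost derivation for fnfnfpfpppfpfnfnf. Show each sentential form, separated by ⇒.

P ⇒ fPf   [P -> f P f]
fPf ⇒ fnPnf   [P -> n P n]
fnPnf ⇒ fnfPfnf   [P -> f P f]
fnfPfnf ⇒ fnfnPnfnf   [P -> n P n]
fnfnPnfnf ⇒ fnfnfPfnfnf   [P -> f P f]
fnfnfPfnfnf ⇒ fnfnfpPpfnfnf   [P -> p P p]
fnfnfpPpfnfnf ⇒ fnfnfpfPfpfnfnf   [P -> f P f]
fnfnfpfPfpfnfnf ⇒ fnfnfpfpPpfpfnfnf   [P -> p P p]
fnfnfpfpPpfpfnfnf ⇒ fnfnfpfpppfpfnfnf   [P -> p]

P ⇒ fPf ⇒ fnPnf ⇒ fnfPfnf ⇒ fnfnPnfnf ⇒ fnfnfPfnfnf ⇒ fnfnfpPpfnfnf ⇒ fnfnfpfPfpfnfnf ⇒ fnfnfpfpPpfpfnfnf ⇒ fnfnfpfpppfpfnfnf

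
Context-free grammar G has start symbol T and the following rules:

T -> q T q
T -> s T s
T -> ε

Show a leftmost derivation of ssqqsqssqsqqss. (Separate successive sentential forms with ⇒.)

T ⇒ sTs ⇒ ssTss ⇒ ssqTqss ⇒ ssqqTqqss ⇒ ssqqsTsqqss ⇒ ssqqsqTqsqqss ⇒ ssqqsqsTsqsqqss ⇒ ssqqsqssqsqqss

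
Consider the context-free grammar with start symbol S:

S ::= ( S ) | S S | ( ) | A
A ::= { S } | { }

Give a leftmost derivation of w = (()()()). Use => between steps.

S => (S) => (SS) => (()S) => (()SS) => (()()S) => (()()())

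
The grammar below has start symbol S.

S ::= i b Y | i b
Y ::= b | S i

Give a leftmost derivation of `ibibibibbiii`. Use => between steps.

S => ibY => ibSi => ibibYi => ibibSii => ibibibYii => ibibibSiii => ibibibibYiii => ibibibibbiii

S => ibY   [S ::= i b Y]
ibY => ibSi   [Y ::= S i]
ibSi => ibibYi   [S ::= i b Y]
ibibYi => ibibSii   [Y ::= S i]
ibibSii => ibibibYii   [S ::= i b Y]
ibibibYii => ibibibSiii   [Y ::= S i]
ibibibSiii => ibibibibYiii   [S ::= i b Y]
ibibibibYiii => ibibibibbiii   [Y ::= b]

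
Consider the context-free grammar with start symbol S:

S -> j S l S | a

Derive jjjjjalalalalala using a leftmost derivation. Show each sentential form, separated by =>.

S => jSlS => jjSlSlS => jjjSlSlSlS => jjjjSlSlSlSlS => jjjjjSlSlSlSlSlS => jjjjjalSlSlSlSlS => jjjjjalalSlSlSlS => jjjjjalalalSlSlS => jjjjjalalalalSlS => jjjjjalalalalalS => jjjjjalalalalala

S => jSlS   [S -> j S l S]
jSlS => jjSlSlS   [S -> j S l S]
jjSlSlS => jjjSlSlSlS   [S -> j S l S]
jjjSlSlSlS => jjjjSlSlSlSlS   [S -> j S l S]
jjjjSlSlSlSlS => jjjjjSlSlSlSlSlS   [S -> j S l S]
jjjjjSlSlSlSlSlS => jjjjjalSlSlSlSlS   [S -> a]
jjjjjalSlSlSlSlS => jjjjjalalSlSlSlS   [S -> a]
jjjjjalalSlSlSlS => jjjjjalalalSlSlS   [S -> a]
jjjjjalalalSlSlS => jjjjjalalalalSlS   [S -> a]
jjjjjalalalalSlS => jjjjjalalalalalS   [S -> a]
jjjjjalalalalalS => jjjjjalalalalala   [S -> a]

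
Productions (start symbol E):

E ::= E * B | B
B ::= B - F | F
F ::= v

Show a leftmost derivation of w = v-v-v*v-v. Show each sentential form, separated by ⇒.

E ⇒ E*B   [E ::= E * B]
E*B ⇒ B*B   [E ::= B]
B*B ⇒ B-F*B   [B ::= B - F]
B-F*B ⇒ B-F-F*B   [B ::= B - F]
B-F-F*B ⇒ F-F-F*B   [B ::= F]
F-F-F*B ⇒ v-F-F*B   [F ::= v]
v-F-F*B ⇒ v-v-F*B   [F ::= v]
v-v-F*B ⇒ v-v-v*B   [F ::= v]
v-v-v*B ⇒ v-v-v*B-F   [B ::= B - F]
v-v-v*B-F ⇒ v-v-v*F-F   [B ::= F]
v-v-v*F-F ⇒ v-v-v*v-F   [F ::= v]
v-v-v*v-F ⇒ v-v-v*v-v   [F ::= v]

E⇒E*B⇒B*B⇒B-F*B⇒B-F-F*B⇒F-F-F*B⇒v-F-F*B⇒v-v-F*B⇒v-v-v*B⇒v-v-v*B-F⇒v-v-v*F-F⇒v-v-v*v-F⇒v-v-v*v-v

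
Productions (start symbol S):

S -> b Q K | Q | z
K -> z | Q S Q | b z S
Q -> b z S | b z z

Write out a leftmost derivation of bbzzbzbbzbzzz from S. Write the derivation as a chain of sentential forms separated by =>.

S => bQK => bbzzK => bbzzbzS => bbzzbzbQK => bbzzbzbbzSK => bbzzbzbbzQK => bbzzbzbbzbzzK => bbzzbzbbzbzzz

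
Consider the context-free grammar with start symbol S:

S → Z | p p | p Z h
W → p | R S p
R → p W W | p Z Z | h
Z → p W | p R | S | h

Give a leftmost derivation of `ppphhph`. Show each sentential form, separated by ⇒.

S ⇒ Z   [S → Z]
Z ⇒ pR   [Z → p R]
pR ⇒ ppZZ   [R → p Z Z]
ppZZ ⇒ pppWZ   [Z → p W]
pppWZ ⇒ pppRSpZ   [W → R S p]
pppRSpZ ⇒ ppphSpZ   [R → h]
ppphSpZ ⇒ ppphZpZ   [S → Z]
ppphZpZ ⇒ ppphhpZ   [Z → h]
ppphhpZ ⇒ ppphhph   [Z → h]

S ⇒ Z ⇒ pR ⇒ ppZZ ⇒ pppWZ ⇒ pppRSpZ ⇒ ppphSpZ ⇒ ppphZpZ ⇒ ppphhpZ ⇒ ppphhph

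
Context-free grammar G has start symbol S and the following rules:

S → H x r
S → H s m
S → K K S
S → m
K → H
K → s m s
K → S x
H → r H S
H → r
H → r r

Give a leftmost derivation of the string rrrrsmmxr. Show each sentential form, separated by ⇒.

S ⇒ Hxr ⇒ rHSxr ⇒ rrHSSxr ⇒ rrrSSxr ⇒ rrrHsmSxr ⇒ rrrrsmSxr ⇒ rrrrsmmxr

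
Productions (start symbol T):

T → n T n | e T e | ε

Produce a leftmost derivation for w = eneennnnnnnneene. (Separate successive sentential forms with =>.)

T => eTe => enTne => eneTene => eneeTeene => eneenTneene => eneennTnneene => eneennnTnnneene => eneennnnTnnnneene => eneennnnnnnneene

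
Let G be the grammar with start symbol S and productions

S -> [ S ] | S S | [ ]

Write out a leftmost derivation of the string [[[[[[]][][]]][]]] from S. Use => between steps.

S => [S] => [[S]] => [[SS]] => [[[S]S]] => [[[[S]]S]] => [[[[SS]]S]] => [[[[[S]S]]S]] => [[[[[[]]S]]S]] => [[[[[[]]SS]]S]] => [[[[[[]][]S]]S]] => [[[[[[]][][]]]S]] => [[[[[[]][][]]][]]]

S => [S]   [S -> [ S ]]
[S] => [[S]]   [S -> [ S ]]
[[S]] => [[SS]]   [S -> S S]
[[SS]] => [[[S]S]]   [S -> [ S ]]
[[[S]S]] => [[[[S]]S]]   [S -> [ S ]]
[[[[S]]S]] => [[[[SS]]S]]   [S -> S S]
[[[[SS]]S]] => [[[[[S]S]]S]]   [S -> [ S ]]
[[[[[S]S]]S]] => [[[[[[]]S]]S]]   [S -> [ ]]
[[[[[[]]S]]S]] => [[[[[[]]SS]]S]]   [S -> S S]
[[[[[[]]SS]]S]] => [[[[[[]][]S]]S]]   [S -> [ ]]
[[[[[[]][]S]]S]] => [[[[[[]][][]]]S]]   [S -> [ ]]
[[[[[[]][][]]]S]] => [[[[[[]][][]]][]]]   [S -> [ ]]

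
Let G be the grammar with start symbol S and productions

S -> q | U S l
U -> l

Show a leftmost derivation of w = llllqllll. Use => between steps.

S => USl   [S -> U S l]
USl => lSl   [U -> l]
lSl => lUSll   [S -> U S l]
lUSll => llSll   [U -> l]
llSll => llUSlll   [S -> U S l]
llUSlll => lllSlll   [U -> l]
lllSlll => lllUSllll   [S -> U S l]
lllUSllll => llllSllll   [U -> l]
llllSllll => llllqllll   [S -> q]

S => USl => lSl => lUSll => llSll => llUSlll => lllSlll => lllUSllll => llllSllll => llllqllll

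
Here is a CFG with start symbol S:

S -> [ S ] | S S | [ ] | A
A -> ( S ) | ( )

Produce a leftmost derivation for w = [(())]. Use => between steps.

S => [S] => [A] => [(S)] => [(A)] => [(())]

S => [S]   [S -> [ S ]]
[S] => [A]   [S -> A]
[A] => [(S)]   [A -> ( S )]
[(S)] => [(A)]   [S -> A]
[(A)] => [(())]   [A -> ( )]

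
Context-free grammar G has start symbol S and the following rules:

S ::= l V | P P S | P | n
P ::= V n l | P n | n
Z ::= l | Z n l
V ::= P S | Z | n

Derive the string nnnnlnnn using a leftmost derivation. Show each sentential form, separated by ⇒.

S ⇒ PPS   [S ::= P P S]
PPS ⇒ PnPS   [P ::= P n]
PnPS ⇒ VnlnPS   [P ::= V n l]
VnlnPS ⇒ PSnlnPS   [V ::= P S]
PSnlnPS ⇒ PnSnlnPS   [P ::= P n]
PnSnlnPS ⇒ nnSnlnPS   [P ::= n]
nnSnlnPS ⇒ nnnnlnPS   [S ::= n]
nnnnlnPS ⇒ nnnnlnnS   [P ::= n]
nnnnlnnS ⇒ nnnnlnnn   [S ::= n]

S ⇒ PPS ⇒ PnPS ⇒ VnlnPS ⇒ PSnlnPS ⇒ PnSnlnPS ⇒ nnSnlnPS ⇒ nnnnlnPS ⇒ nnnnlnnS ⇒ nnnnlnnn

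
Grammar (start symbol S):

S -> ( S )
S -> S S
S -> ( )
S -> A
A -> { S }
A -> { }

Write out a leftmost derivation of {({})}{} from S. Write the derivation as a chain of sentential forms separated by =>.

S => SS => AS => {S}S => {(S)}S => {(A)}S => {({})}S => {({})}A => {({})}{}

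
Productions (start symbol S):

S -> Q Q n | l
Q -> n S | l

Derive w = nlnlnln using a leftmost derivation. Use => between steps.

S => QQn => nSQn => nQQnQn => nlQnQn => nlnSnQn => nlnlnQn => nlnlnln

S => QQn   [S -> Q Q n]
QQn => nSQn   [Q -> n S]
nSQn => nQQnQn   [S -> Q Q n]
nQQnQn => nlQnQn   [Q -> l]
nlQnQn => nlnSnQn   [Q -> n S]
nlnSnQn => nlnlnQn   [S -> l]
nlnlnQn => nlnlnln   [Q -> l]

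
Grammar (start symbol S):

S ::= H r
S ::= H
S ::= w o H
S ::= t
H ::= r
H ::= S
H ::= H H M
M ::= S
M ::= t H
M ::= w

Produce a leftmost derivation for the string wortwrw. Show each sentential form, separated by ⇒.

S ⇒ woH   [S ::= w o H]
woH ⇒ woHHM   [H ::= H H M]
woHHM ⇒ woHHMHM   [H ::= H H M]
woHHMHM ⇒ worHMHM   [H ::= r]
worHMHM ⇒ worSMHM   [H ::= S]
worSMHM ⇒ wortMHM   [S ::= t]
wortMHM ⇒ wortwHM   [M ::= w]
wortwHM ⇒ wortwrM   [H ::= r]
wortwrM ⇒ wortwrw   [M ::= w]

S ⇒ woH ⇒ woHHM ⇒ woHHMHM ⇒ worHMHM ⇒ worSMHM ⇒ wortMHM ⇒ wortwHM ⇒ wortwrM ⇒ wortwrw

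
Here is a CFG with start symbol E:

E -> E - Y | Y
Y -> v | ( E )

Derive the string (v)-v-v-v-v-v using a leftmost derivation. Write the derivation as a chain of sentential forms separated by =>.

E=>E-Y=>E-Y-Y=>E-Y-Y-Y=>E-Y-Y-Y-Y=>E-Y-Y-Y-Y-Y=>Y-Y-Y-Y-Y-Y=>(E)-Y-Y-Y-Y-Y=>(Y)-Y-Y-Y-Y-Y=>(v)-Y-Y-Y-Y-Y=>(v)-v-Y-Y-Y-Y=>(v)-v-v-Y-Y-Y=>(v)-v-v-v-Y-Y=>(v)-v-v-v-v-Y=>(v)-v-v-v-v-v

E => E-Y   [E -> E - Y]
E-Y => E-Y-Y   [E -> E - Y]
E-Y-Y => E-Y-Y-Y   [E -> E - Y]
E-Y-Y-Y => E-Y-Y-Y-Y   [E -> E - Y]
E-Y-Y-Y-Y => E-Y-Y-Y-Y-Y   [E -> E - Y]
E-Y-Y-Y-Y-Y => Y-Y-Y-Y-Y-Y   [E -> Y]
Y-Y-Y-Y-Y-Y => (E)-Y-Y-Y-Y-Y   [Y -> ( E )]
(E)-Y-Y-Y-Y-Y => (Y)-Y-Y-Y-Y-Y   [E -> Y]
(Y)-Y-Y-Y-Y-Y => (v)-Y-Y-Y-Y-Y   [Y -> v]
(v)-Y-Y-Y-Y-Y => (v)-v-Y-Y-Y-Y   [Y -> v]
(v)-v-Y-Y-Y-Y => (v)-v-v-Y-Y-Y   [Y -> v]
(v)-v-v-Y-Y-Y => (v)-v-v-v-Y-Y   [Y -> v]
(v)-v-v-v-Y-Y => (v)-v-v-v-v-Y   [Y -> v]
(v)-v-v-v-v-Y => (v)-v-v-v-v-v   [Y -> v]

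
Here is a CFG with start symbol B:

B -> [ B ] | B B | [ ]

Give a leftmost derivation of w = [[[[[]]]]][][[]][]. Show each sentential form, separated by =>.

B => BB   [B -> B B]
BB => BBB   [B -> B B]
BBB => BBBB   [B -> B B]
BBBB => [B]BBB   [B -> [ B ]]
[B]BBB => [[B]]BBB   [B -> [ B ]]
[[B]]BBB => [[[B]]]BBB   [B -> [ B ]]
[[[B]]]BBB => [[[[B]]]]BBB   [B -> [ B ]]
[[[[B]]]]BBB => [[[[[]]]]]BBB   [B -> [ ]]
[[[[[]]]]]BBB => [[[[[]]]]][]BB   [B -> [ ]]
[[[[[]]]]][]BB => [[[[[]]]]][][B]B   [B -> [ B ]]
[[[[[]]]]][][B]B => [[[[[]]]]][][[]]B   [B -> [ ]]
[[[[[]]]]][][[]]B => [[[[[]]]]][][[]][]   [B -> [ ]]

B => BB => BBB => BBBB => [B]BBB => [[B]]BBB => [[[B]]]BBB => [[[[B]]]]BBB => [[[[[]]]]]BBB => [[[[[]]]]][]BB => [[[[[]]]]][][B]B => [[[[[]]]]][][[]]B => [[[[[]]]]][][[]][]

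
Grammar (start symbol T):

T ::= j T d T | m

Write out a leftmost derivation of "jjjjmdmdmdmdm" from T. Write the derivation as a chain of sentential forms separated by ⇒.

T ⇒ jTdT   [T ::= j T d T]
jTdT ⇒ jjTdTdT   [T ::= j T d T]
jjTdTdT ⇒ jjjTdTdTdT   [T ::= j T d T]
jjjTdTdTdT ⇒ jjjjTdTdTdTdT   [T ::= j T d T]
jjjjTdTdTdTdT ⇒ jjjjmdTdTdTdT   [T ::= m]
jjjjmdTdTdTdT ⇒ jjjjmdmdTdTdT   [T ::= m]
jjjjmdmdTdTdT ⇒ jjjjmdmdmdTdT   [T ::= m]
jjjjmdmdmdTdT ⇒ jjjjmdmdmdmdT   [T ::= m]
jjjjmdmdmdmdT ⇒ jjjjmdmdmdmdm   [T ::= m]

T ⇒ jTdT ⇒ jjTdTdT ⇒ jjjTdTdTdT ⇒ jjjjTdTdTdTdT ⇒ jjjjmdTdTdTdT ⇒ jjjjmdmdTdTdT ⇒ jjjjmdmdmdTdT ⇒ jjjjmdmdmdmdT ⇒ jjjjmdmdmdmdm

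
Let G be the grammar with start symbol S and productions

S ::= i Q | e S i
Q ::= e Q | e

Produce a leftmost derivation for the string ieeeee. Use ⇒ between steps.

S ⇒ iQ ⇒ ieQ ⇒ ieeQ ⇒ ieeeQ ⇒ ieeeeQ ⇒ ieeeee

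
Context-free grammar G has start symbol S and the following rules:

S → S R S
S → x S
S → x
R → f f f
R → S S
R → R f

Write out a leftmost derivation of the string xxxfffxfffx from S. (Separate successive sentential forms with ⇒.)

S ⇒ SRS   [S → S R S]
SRS ⇒ SRSRS   [S → S R S]
SRSRS ⇒ xSRSRS   [S → x S]
xSRSRS ⇒ xxSRSRS   [S → x S]
xxSRSRS ⇒ xxxRSRS   [S → x]
xxxRSRS ⇒ xxxfffSRS   [R → f f f]
xxxfffSRS ⇒ xxxfffxRS   [S → x]
xxxfffxRS ⇒ xxxfffxfffS   [R → f f f]
xxxfffxfffS ⇒ xxxfffxfffx   [S → x]

S ⇒ SRS ⇒ SRSRS ⇒ xSRSRS ⇒ xxSRSRS ⇒ xxxRSRS ⇒ xxxfffSRS ⇒ xxxfffxRS ⇒ xxxfffxfffS ⇒ xxxfffxfffx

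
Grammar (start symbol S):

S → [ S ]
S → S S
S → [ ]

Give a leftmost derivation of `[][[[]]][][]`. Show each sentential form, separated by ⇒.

S⇒SS⇒SSS⇒SSSS⇒[]SSS⇒[][S]SS⇒[][[S]]SS⇒[][[[]]]SS⇒[][[[]]][]S⇒[][[[]]][][]

S ⇒ SS   [S → S S]
SS ⇒ SSS   [S → S S]
SSS ⇒ SSSS   [S → S S]
SSSS ⇒ []SSS   [S → [ ]]
[]SSS ⇒ [][S]SS   [S → [ S ]]
[][S]SS ⇒ [][[S]]SS   [S → [ S ]]
[][[S]]SS ⇒ [][[[]]]SS   [S → [ ]]
[][[[]]]SS ⇒ [][[[]]][]S   [S → [ ]]
[][[[]]][]S ⇒ [][[[]]][][]   [S → [ ]]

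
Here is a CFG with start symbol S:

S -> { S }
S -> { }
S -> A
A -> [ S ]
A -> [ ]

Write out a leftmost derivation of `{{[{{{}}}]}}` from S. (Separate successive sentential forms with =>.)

S=>{S}=>{{S}}=>{{A}}=>{{[S]}}=>{{[{S}]}}=>{{[{{S}}]}}=>{{[{{{}}}]}}

S => {S}   [S -> { S }]
{S} => {{S}}   [S -> { S }]
{{S}} => {{A}}   [S -> A]
{{A}} => {{[S]}}   [A -> [ S ]]
{{[S]}} => {{[{S}]}}   [S -> { S }]
{{[{S}]}} => {{[{{S}}]}}   [S -> { S }]
{{[{{S}}]}} => {{[{{{}}}]}}   [S -> { }]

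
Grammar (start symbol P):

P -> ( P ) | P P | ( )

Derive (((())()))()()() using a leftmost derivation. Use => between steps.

P => PP   [P -> P P]
PP => PPP   [P -> P P]
PPP => PPPP   [P -> P P]
PPPP => (P)PPP   [P -> ( P )]
(P)PPP => ((P))PPP   [P -> ( P )]
((P))PPP => ((PP))PPP   [P -> P P]
((PP))PPP => (((P)P))PPP   [P -> ( P )]
(((P)P))PPP => (((())P))PPP   [P -> ( )]
(((())P))PPP => (((())()))PPP   [P -> ( )]
(((())()))PPP => (((())()))()PP   [P -> ( )]
(((())()))()PP => (((())()))()()P   [P -> ( )]
(((())()))()()P => (((())()))()()()   [P -> ( )]

P => PP => PPP => PPPP => (P)PPP => ((P))PPP => ((PP))PPP => (((P)P))PPP => (((())P))PPP => (((())()))PPP => (((())()))()PP => (((())()))()()P => (((())()))()()()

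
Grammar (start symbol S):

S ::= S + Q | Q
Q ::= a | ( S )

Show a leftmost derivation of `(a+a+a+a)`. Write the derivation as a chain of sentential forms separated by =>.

S => Q => (S) => (S+Q) => (S+Q+Q) => (S+Q+Q+Q) => (Q+Q+Q+Q) => (a+Q+Q+Q) => (a+a+Q+Q) => (a+a+a+Q) => (a+a+a+a)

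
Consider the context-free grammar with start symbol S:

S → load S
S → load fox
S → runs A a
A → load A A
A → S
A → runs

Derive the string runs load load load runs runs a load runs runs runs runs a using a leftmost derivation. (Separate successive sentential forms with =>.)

S => runs A a   [S → runs A a]
runs A a => runs load A A a   [A → load A A]
runs load A A a => runs load load A A A a   [A → load A A]
runs load load A A A a => runs load load load A A A A a   [A → load A A]
runs load load load A A A A a => runs load load load S A A A a   [A → S]
runs load load load S A A A a => runs load load load runs A a A A A a   [S → runs A a]
runs load load load runs A a A A A a => runs load load load runs runs a A A A a   [A → runs]
runs load load load runs runs a A A A a => runs load load load runs runs a load A A A A a   [A → load A A]
runs load load load runs runs a load A A A A a => runs load load load runs runs a load runs A A A a   [A → runs]
runs load load load runs runs a load runs A A A a => runs load load load runs runs a load runs runs A A a   [A → runs]
runs load load load runs runs a load runs runs A A a => runs load load load runs runs a load runs runs runs A a   [A → runs]
runs load load load runs runs a load runs runs runs A a => runs load load load runs runs a load runs runs runs runs a   [A → runs]

S => runs A a => runs load A A a => runs load load A A A a => runs load load load A A A A a => runs load load load S A A A a => runs load load load runs A a A A A a => runs load load load runs runs a A A A a => runs load load load runs runs a load A A A A a => runs load load load runs runs a load runs A A A a => runs load load load runs runs a load runs runs A A a => runs load load load runs runs a load runs runs runs A a => runs load load load runs runs a load runs runs runs runs a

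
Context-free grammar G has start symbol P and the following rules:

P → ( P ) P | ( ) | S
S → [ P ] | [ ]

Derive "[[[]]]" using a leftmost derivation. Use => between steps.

P => S   [P → S]
S => [P]   [S → [ P ]]
[P] => [S]   [P → S]
[S] => [[P]]   [S → [ P ]]
[[P]] => [[S]]   [P → S]
[[S]] => [[[]]]   [S → [ ]]

P => S => [P] => [S] => [[P]] => [[S]] => [[[]]]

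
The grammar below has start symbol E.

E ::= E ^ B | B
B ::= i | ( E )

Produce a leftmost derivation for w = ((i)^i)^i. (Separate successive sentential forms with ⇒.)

E ⇒ E^B   [E ::= E ^ B]
E^B ⇒ B^B   [E ::= B]
B^B ⇒ (E)^B   [B ::= ( E )]
(E)^B ⇒ (E^B)^B   [E ::= E ^ B]
(E^B)^B ⇒ (B^B)^B   [E ::= B]
(B^B)^B ⇒ ((E)^B)^B   [B ::= ( E )]
((E)^B)^B ⇒ ((B)^B)^B   [E ::= B]
((B)^B)^B ⇒ ((i)^B)^B   [B ::= i]
((i)^B)^B ⇒ ((i)^i)^B   [B ::= i]
((i)^i)^B ⇒ ((i)^i)^i   [B ::= i]

E ⇒ E^B ⇒ B^B ⇒ (E)^B ⇒ (E^B)^B ⇒ (B^B)^B ⇒ ((E)^B)^B ⇒ ((B)^B)^B ⇒ ((i)^B)^B ⇒ ((i)^i)^B ⇒ ((i)^i)^i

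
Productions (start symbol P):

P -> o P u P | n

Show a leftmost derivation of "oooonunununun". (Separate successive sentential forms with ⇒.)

P ⇒ oPuP   [P -> o P u P]
oPuP ⇒ ooPuPuP   [P -> o P u P]
ooPuPuP ⇒ oooPuPuPuP   [P -> o P u P]
oooPuPuPuP ⇒ ooooPuPuPuPuP   [P -> o P u P]
ooooPuPuPuPuP ⇒ oooonuPuPuPuP   [P -> n]
oooonuPuPuPuP ⇒ oooonunuPuPuP   [P -> n]
oooonunuPuPuP ⇒ oooonununuPuP   [P -> n]
oooonununuPuP ⇒ oooonunununuP   [P -> n]
oooonunununuP ⇒ oooonunununun   [P -> n]

P ⇒ oPuP ⇒ ooPuPuP ⇒ oooPuPuPuP ⇒ ooooPuPuPuPuP ⇒ oooonuPuPuPuP ⇒ oooonunuPuPuP ⇒ oooonununuPuP ⇒ oooonunununuP ⇒ oooonunununun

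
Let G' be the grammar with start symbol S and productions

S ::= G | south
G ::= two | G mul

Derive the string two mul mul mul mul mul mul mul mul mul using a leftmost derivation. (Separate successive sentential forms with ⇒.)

S ⇒ G ⇒ G mul ⇒ G mul mul ⇒ G mul mul mul ⇒ G mul mul mul mul ⇒ G mul mul mul mul mul ⇒ G mul mul mul mul mul mul ⇒ G mul mul mul mul mul mul mul ⇒ G mul mul mul mul mul mul mul mul ⇒ G mul mul mul mul mul mul mul mul mul ⇒ two mul mul mul mul mul mul mul mul mul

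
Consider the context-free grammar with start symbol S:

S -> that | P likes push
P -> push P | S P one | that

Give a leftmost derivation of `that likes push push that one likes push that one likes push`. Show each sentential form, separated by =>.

S => P likes push   [S -> P likes push]
P likes push => S P one likes push   [P -> S P one]
S P one likes push => P likes push P one likes push   [S -> P likes push]
P likes push P one likes push => S P one likes push P one likes push   [P -> S P one]
S P one likes push P one likes push => P likes push P one likes push P one likes push   [S -> P likes push]
P likes push P one likes push P one likes push => that likes push P one likes push P one likes push   [P -> that]
that likes push P one likes push P one likes push => that likes push push P one likes push P one likes push   [P -> push P]
that likes push push P one likes push P one likes push => that likes push push that one likes push P one likes push   [P -> that]
that likes push push that one likes push P one likes push => that likes push push that one likes push that one likes push   [P -> that]

S => P likes push => S P one likes push => P likes push P one likes push => S P one likes push P one likes push => P likes push P one likes push P one likes push => that likes push P one likes push P one likes push => that likes push push P one likes push P one likes push => that likes push push that one likes push P one likes push => that likes push push that one likes push that one likes push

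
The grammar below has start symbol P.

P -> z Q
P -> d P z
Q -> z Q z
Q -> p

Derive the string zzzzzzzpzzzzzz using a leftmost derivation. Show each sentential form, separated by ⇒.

P ⇒ zQ ⇒ zzQz ⇒ zzzQzz ⇒ zzzzQzzz ⇒ zzzzzQzzzz ⇒ zzzzzzQzzzzz ⇒ zzzzzzzQzzzzzz ⇒ zzzzzzzpzzzzzz

P ⇒ zQ   [P -> z Q]
zQ ⇒ zzQz   [Q -> z Q z]
zzQz ⇒ zzzQzz   [Q -> z Q z]
zzzQzz ⇒ zzzzQzzz   [Q -> z Q z]
zzzzQzzz ⇒ zzzzzQzzzz   [Q -> z Q z]
zzzzzQzzzz ⇒ zzzzzzQzzzzz   [Q -> z Q z]
zzzzzzQzzzzz ⇒ zzzzzzzQzzzzzz   [Q -> z Q z]
zzzzzzzQzzzzzz ⇒ zzzzzzzpzzzzzz   [Q -> p]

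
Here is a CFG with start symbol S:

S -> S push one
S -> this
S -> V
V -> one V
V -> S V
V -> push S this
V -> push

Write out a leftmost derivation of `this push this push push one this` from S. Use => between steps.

S => V   [S -> V]
V => S V   [V -> S V]
S V => this V   [S -> this]
this V => this push S this   [V -> push S this]
this push S this => this push S push one this   [S -> S push one]
this push S push one this => this push V push one this   [S -> V]
this push V push one this => this push S V push one this   [V -> S V]
this push S V push one this => this push this V push one this   [S -> this]
this push this V push one this => this push this push push one this   [V -> push]

S => V => S V => this V => this push S this => this push S push one this => this push V push one this => this push S V push one this => this push this V push one this => this push this push push one this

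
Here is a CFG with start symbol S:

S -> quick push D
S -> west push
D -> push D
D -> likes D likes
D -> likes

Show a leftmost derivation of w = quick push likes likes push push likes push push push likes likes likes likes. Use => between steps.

S => quick push D   [S -> quick push D]
quick push D => quick push likes D likes   [D -> likes D likes]
quick push likes D likes => quick push likes likes D likes likes   [D -> likes D likes]
quick push likes likes D likes likes => quick push likes likes push D likes likes   [D -> push D]
quick push likes likes push D likes likes => quick push likes likes push push D likes likes   [D -> push D]
quick push likes likes push push D likes likes => quick push likes likes push push likes D likes likes likes   [D -> likes D likes]
quick push likes likes push push likes D likes likes likes => quick push likes likes push push likes push D likes likes likes   [D -> push D]
quick push likes likes push push likes push D likes likes likes => quick push likes likes push push likes push push D likes likes likes   [D -> push D]
quick push likes likes push push likes push push D likes likes likes => quick push likes likes push push likes push push push D likes likes likes   [D -> push D]
quick push likes likes push push likes push push push D likes likes likes => quick push likes likes push push likes push push push likes likes likes likes   [D -> likes]

S => quick push D => quick push likes D likes => quick push likes likes D likes likes => quick push likes likes push D likes likes => quick push likes likes push push D likes likes => quick push likes likes push push likes D likes likes likes => quick push likes likes push push likes push D likes likes likes => quick push likes likes push push likes push push D likes likes likes => quick push likes likes push push likes push push push D likes likes likes => quick push likes likes push push likes push push push likes likes likes likes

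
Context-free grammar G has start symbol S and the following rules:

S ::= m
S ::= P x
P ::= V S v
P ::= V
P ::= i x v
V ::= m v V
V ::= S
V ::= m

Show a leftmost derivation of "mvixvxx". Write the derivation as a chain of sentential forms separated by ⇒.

S ⇒ Px   [S ::= P x]
Px ⇒ Vx   [P ::= V]
Vx ⇒ mvVx   [V ::= m v V]
mvVx ⇒ mvSx   [V ::= S]
mvSx ⇒ mvPxx   [S ::= P x]
mvPxx ⇒ mvixvxx   [P ::= i x v]

S ⇒ Px ⇒ Vx ⇒ mvVx ⇒ mvSx ⇒ mvPxx ⇒ mvixvxx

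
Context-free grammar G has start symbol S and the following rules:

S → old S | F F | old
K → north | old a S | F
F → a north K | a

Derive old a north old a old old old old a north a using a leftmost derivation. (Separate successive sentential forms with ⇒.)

S ⇒ old S ⇒ old F F ⇒ old a north K F ⇒ old a north old a S F ⇒ old a north old a old S F ⇒ old a north old a old old S F ⇒ old a north old a old old old S F ⇒ old a north old a old old old old F ⇒ old a north old a old old old old a north K ⇒ old a north old a old old old old a north F ⇒ old a north old a old old old old a north a

S ⇒ old S   [S → old S]
old S ⇒ old F F   [S → F F]
old F F ⇒ old a north K F   [F → a north K]
old a north K F ⇒ old a north old a S F   [K → old a S]
old a north old a S F ⇒ old a north old a old S F   [S → old S]
old a north old a old S F ⇒ old a north old a old old S F   [S → old S]
old a north old a old old S F ⇒ old a north old a old old old S F   [S → old S]
old a north old a old old old S F ⇒ old a north old a old old old old F   [S → old]
old a north old a old old old old F ⇒ old a north old a old old old old a north K   [F → a north K]
old a north old a old old old old a north K ⇒ old a north old a old old old old a north F   [K → F]
old a north old a old old old old a north F ⇒ old a north old a old old old old a north a   [F → a]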